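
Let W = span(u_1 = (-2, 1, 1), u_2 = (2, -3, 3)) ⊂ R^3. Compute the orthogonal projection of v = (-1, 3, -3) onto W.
proj_W(v) = (-38/29, 75/29, -93/29)

Set up U = [u_1 | ... | u_2] ∈ R^(3×2). The projector onto W = col(U) is P = U (U^T U)^(-1) U^T.
Compute U^T U =
  [6, -4]
  [-4, 22],
and U^T v = (2, -20).
Solve U^T U · c = U^T v for the coefficients: c = (-9/29, -28/29). The projection is proj_W(v) = U c.
Check: (v - proj_W(v)) · u_1 = 0  (should be 0).
Check: (v - proj_W(v)) · u_2 = 0  (should be 0).
Result: proj_W(v) = (-38/29, 75/29, -93/29).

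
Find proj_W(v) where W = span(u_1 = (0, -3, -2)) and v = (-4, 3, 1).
proj_W(v) = (0, 33/13, 22/13)

Set up U = [u_1 | ... | u_1] ∈ R^(3×1). The projector onto W = col(U) is P = U (U^T U)^(-1) U^T.
Compute U^T U =
  [13],
and U^T v = (-11).
Solve U^T U · c = U^T v for the coefficients: c = (-11/13). The projection is proj_W(v) = U c.
Check: (v - proj_W(v)) · u_1 = 0  (should be 0).
Result: proj_W(v) = (0, 33/13, 22/13).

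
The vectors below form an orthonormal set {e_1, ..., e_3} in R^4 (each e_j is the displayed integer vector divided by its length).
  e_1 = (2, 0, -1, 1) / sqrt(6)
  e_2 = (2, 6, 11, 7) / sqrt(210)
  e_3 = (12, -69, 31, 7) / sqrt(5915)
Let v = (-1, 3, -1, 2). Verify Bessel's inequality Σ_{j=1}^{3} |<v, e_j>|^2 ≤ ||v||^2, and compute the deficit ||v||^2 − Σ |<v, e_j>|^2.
Σ |<v, e_j>|^2 = 1910/169; ||v||^2 = 15; deficit = 625/169

Write each e_j = u_j / sqrt(<u_j, u_j>) where u_j is the displayed integer vector. Then <v, e_j> = <v, u_j> / sqrt(<u_j, u_j>), so |<v, e_j>|^2 = <v, u_j>^2 / <u_j, u_j>.
Coefficients: <v, e_1> = 1/sqrt(6), <v, e_2> = 19/sqrt(210), <v, e_3> = -236/sqrt(5915).
Square and sum: Σ |<v, e_j>|^2 = 1910/169.
Compute ||v||^2 = v·v = 15.
Deficit = 15 − 1910/169 = 625/169 ≥ 0, confirming Bessel's inequality. (The deficit equals ||v − Σ <v,e_j> e_j||^2, the squared distance from v to span{e_j}.)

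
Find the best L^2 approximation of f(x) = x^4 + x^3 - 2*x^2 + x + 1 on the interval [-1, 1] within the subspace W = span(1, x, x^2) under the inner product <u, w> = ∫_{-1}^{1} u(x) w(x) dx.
g(x) = -8*x^2/7 + 8*x/5 + 32/35

The best approximation g ∈ W is the orthogonal projection of f onto W. Writing g = a_0 + a_1 x + a_2 x^2, the coefficients solve the normal equations G · a = b where
  G_{ij} = <φ_i, φ_j> and b_i = <f, φ_i>, with φ_0 = 1, φ_1 = x, φ_2 = x^2.
G =
  [2, 0, 2/3]
  [0, 2/3, 0]
  [2/3, 0, 2/5],
b = (16/15, 16/15, 16/105).
Solving gives a_0 = 32/35, a_1 = 8/5, a_2 = -8/7, so
  g(x) = -8*x^2/7 + 8*x/5 + 32/35.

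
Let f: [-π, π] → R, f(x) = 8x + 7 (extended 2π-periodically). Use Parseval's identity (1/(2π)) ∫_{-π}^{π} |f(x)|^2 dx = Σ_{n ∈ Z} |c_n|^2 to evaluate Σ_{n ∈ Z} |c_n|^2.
Σ |c_n|^2 = 64π^2/3 + 49

Expand and integrate term by term over [-π, π]:
  ∫ (8x)^2 dx = 64·(2π^3/3); ∫ 2·8·(7)·x dx = 0 (odd integrand); ∫ 7^2 dx = 49·2π.
So (1/(2π)) ∫_{-π}^{π} (8x + 7)^2 dx = 64π^2/3 + 49 = 64π^2/3 + 49.
Parseval ⇒ Σ |c_n|^2 = 64π^2/3 + 49.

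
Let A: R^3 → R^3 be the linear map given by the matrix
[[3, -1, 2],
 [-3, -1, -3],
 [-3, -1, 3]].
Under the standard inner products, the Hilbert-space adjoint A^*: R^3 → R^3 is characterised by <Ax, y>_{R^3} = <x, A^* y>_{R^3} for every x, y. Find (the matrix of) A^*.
A^* = A^T =
[[3, -3, -3],
 [-1, -1, -1],
 [2, -3, 3]]

For real matrices with standard dot products, the defining identity <Ax, y> = <x, A^* y> gives (Ax)^T y = x^T (A^*) y, i.e. x^T A^T y = x^T (A^*) y. Since this holds for all x, y, we must have A^* = A^T. Therefore
A^* =
[[3, -3, -3],
 [-1, -1, -1],
 [2, -3, 3]].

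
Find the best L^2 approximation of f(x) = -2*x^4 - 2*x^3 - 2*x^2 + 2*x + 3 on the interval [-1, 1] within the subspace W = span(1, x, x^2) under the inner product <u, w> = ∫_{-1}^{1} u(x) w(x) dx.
g(x) = -26*x^2/7 + 4*x/5 + 111/35

The best approximation g ∈ W is the orthogonal projection of f onto W. Writing g = a_0 + a_1 x + a_2 x^2, the coefficients solve the normal equations G · a = b where
  G_{ij} = <φ_i, φ_j> and b_i = <f, φ_i>, with φ_0 = 1, φ_1 = x, φ_2 = x^2.
G =
  [2, 0, 2/3]
  [0, 2/3, 0]
  [2/3, 0, 2/5],
b = (58/15, 8/15, 22/35).
Solving gives a_0 = 111/35, a_1 = 4/5, a_2 = -26/7, so
  g(x) = -26*x^2/7 + 4*x/5 + 111/35.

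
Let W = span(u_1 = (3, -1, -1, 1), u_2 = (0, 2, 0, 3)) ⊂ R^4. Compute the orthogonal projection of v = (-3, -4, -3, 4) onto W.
proj_W(v) = (66/155, 14/31, -22/155, 32/31)

Set up U = [u_1 | ... | u_2] ∈ R^(4×2). The projector onto W = col(U) is P = U (U^T U)^(-1) U^T.
Compute U^T U =
  [12, 1]
  [1, 13],
and U^T v = (2, 4).
Solve U^T U · c = U^T v for the coefficients: c = (22/155, 46/155). The projection is proj_W(v) = U c.
Check: (v - proj_W(v)) · u_1 = 0  (should be 0).
Check: (v - proj_W(v)) · u_2 = 0  (should be 0).
Result: proj_W(v) = (66/155, 14/31, -22/155, 32/31).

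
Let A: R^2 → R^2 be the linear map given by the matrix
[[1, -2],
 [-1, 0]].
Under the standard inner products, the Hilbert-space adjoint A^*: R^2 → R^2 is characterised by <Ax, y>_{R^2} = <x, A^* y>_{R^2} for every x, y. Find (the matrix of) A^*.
A^* = A^T =
[[1, -1],
 [-2, 0]]

For real matrices with standard dot products, the defining identity <Ax, y> = <x, A^* y> gives (Ax)^T y = x^T (A^*) y, i.e. x^T A^T y = x^T (A^*) y. Since this holds for all x, y, we must have A^* = A^T. Therefore
A^* =
[[1, -1],
 [-2, 0]].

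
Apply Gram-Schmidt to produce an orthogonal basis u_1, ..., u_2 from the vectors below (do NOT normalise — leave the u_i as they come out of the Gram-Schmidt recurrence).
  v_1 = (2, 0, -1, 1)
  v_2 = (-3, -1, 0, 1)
Orthogonal basis:
  u_1 = (2, 0, -1, 1)
  u_2 = (-4/3, -1, -5/6, 11/6)

Apply the Gram-Schmidt recurrence
  u_1 = v_1
  u_i = v_i − Σ_{j<i} ((v_i · u_j) / (u_j · u_j)) · u_j.

Step by step this gives:
  u_1 = (2, 0, -1, 1)
  u_2 = (-4/3, -1, -5/6, 11/6)

Orthogonality check:
  u_2 · u_1 = 0 (should be 0)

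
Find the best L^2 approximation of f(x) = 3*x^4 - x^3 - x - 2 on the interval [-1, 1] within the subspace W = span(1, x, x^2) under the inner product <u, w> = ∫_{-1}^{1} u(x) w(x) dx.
g(x) = 18*x^2/7 - 8*x/5 - 79/35

The best approximation g ∈ W is the orthogonal projection of f onto W. Writing g = a_0 + a_1 x + a_2 x^2, the coefficients solve the normal equations G · a = b where
  G_{ij} = <φ_i, φ_j> and b_i = <f, φ_i>, with φ_0 = 1, φ_1 = x, φ_2 = x^2.
G =
  [2, 0, 2/3]
  [0, 2/3, 0]
  [2/3, 0, 2/5],
b = (-14/5, -16/15, -10/21).
Solving gives a_0 = -79/35, a_1 = -8/5, a_2 = 18/7, so
  g(x) = 18*x^2/7 - 8*x/5 - 79/35.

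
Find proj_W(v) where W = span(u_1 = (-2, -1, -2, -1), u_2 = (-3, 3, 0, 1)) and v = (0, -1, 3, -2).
proj_W(v) = (113/93, -85/186, 47/93, 1/62)

Set up U = [u_1 | ... | u_2] ∈ R^(4×2). The projector onto W = col(U) is P = U (U^T U)^(-1) U^T.
Compute U^T U =
  [10, 2]
  [2, 19],
and U^T v = (-3, -5).
Solve U^T U · c = U^T v for the coefficients: c = (-47/186, -22/93). The projection is proj_W(v) = U c.
Check: (v - proj_W(v)) · u_1 = 0  (should be 0).
Check: (v - proj_W(v)) · u_2 = 0  (should be 0).
Result: proj_W(v) = (113/93, -85/186, 47/93, 1/62).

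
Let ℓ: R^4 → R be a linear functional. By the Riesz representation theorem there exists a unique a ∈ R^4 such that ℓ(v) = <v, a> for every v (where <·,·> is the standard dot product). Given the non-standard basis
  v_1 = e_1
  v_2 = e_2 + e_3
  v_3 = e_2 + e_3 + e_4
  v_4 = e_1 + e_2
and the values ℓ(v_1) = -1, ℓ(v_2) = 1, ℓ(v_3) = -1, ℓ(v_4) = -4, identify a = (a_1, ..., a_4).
a = (-1, -3, 4, -2)

Write a = (a_1, ..., a_4) in the standard basis. For each basis vector v_i, ℓ(v_i) = <v_i, a> is a linear equation in the a_j's. Collect the n equations into a matrix system V a = ℓ, where row i of V is v_i (expressed in the standard basis). Since V is invertible (lower-triangular with 1s on the diagonal, up to permutation), solve by back-substitution:
  V =
[[1, 0, 0, 0],
 [0, 1, 1, 0],
 [0, 1, 1, 1],
 [1, 1, 0, 0]]
  V a = (-1, 1, -1, -4)
Solving gives a = (-1, -3, 4, -2).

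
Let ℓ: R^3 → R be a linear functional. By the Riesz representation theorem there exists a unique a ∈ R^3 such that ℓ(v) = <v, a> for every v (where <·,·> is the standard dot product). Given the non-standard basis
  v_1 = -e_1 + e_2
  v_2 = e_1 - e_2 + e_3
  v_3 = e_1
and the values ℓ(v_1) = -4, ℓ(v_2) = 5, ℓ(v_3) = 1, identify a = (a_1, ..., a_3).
a = (1, -3, 1)

Write a = (a_1, ..., a_3) in the standard basis. For each basis vector v_i, ℓ(v_i) = <v_i, a> is a linear equation in the a_j's. Collect the n equations into a matrix system V a = ℓ, where row i of V is v_i (expressed in the standard basis). Since V is invertible (lower-triangular with 1s on the diagonal, up to permutation), solve by back-substitution:
  V =
[[-1, 1, 0],
 [1, -1, 1],
 [1, 0, 0]]
  V a = (-4, 5, 1)
Solving gives a = (1, -3, 1).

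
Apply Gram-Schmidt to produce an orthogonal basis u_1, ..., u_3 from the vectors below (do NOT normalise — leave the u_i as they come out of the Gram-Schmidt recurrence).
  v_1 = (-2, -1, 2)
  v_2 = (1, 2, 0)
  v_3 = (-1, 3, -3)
Orthogonal basis:
  u_1 = (-2, -1, 2)
  u_2 = (1/9, 14/9, 8/9)
  u_3 = (-76/29, 38/29, -57/29)

Apply the Gram-Schmidt recurrence
  u_1 = v_1
  u_i = v_i − Σ_{j<i} ((v_i · u_j) / (u_j · u_j)) · u_j.

Step by step this gives:
  u_1 = (-2, -1, 2)
  u_2 = (1/9, 14/9, 8/9)
  u_3 = (-76/29, 38/29, -57/29)

Orthogonality check:
  u_2 · u_1 = 0 (should be 0)
  u_3 · u_1 = 0 (should be 0)
  u_3 · u_2 = 0 (should be 0)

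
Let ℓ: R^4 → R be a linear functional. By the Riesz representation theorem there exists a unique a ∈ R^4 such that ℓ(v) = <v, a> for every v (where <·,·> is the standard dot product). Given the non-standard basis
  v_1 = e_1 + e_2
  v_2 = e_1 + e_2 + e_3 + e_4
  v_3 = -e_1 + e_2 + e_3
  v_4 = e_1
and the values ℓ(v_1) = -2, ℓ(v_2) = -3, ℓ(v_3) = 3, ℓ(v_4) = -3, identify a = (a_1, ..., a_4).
a = (-3, 1, -1, 0)

Write a = (a_1, ..., a_4) in the standard basis. For each basis vector v_i, ℓ(v_i) = <v_i, a> is a linear equation in the a_j's. Collect the n equations into a matrix system V a = ℓ, where row i of V is v_i (expressed in the standard basis). Since V is invertible (lower-triangular with 1s on the diagonal, up to permutation), solve by back-substitution:
  V =
[[1, 1, 0, 0],
 [1, 1, 1, 1],
 [-1, 1, 1, 0],
 [1, 0, 0, 0]]
  V a = (-2, -3, 3, -3)
Solving gives a = (-3, 1, -1, 0).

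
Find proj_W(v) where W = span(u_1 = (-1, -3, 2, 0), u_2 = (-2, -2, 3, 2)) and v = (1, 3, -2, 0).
proj_W(v) = (1, 3, -2, 0)

Set up U = [u_1 | ... | u_2] ∈ R^(4×2). The projector onto W = col(U) is P = U (U^T U)^(-1) U^T.
Compute U^T U =
  [14, 14]
  [14, 21],
and U^T v = (-14, -14).
Solve U^T U · c = U^T v for the coefficients: c = (-1, 0). The projection is proj_W(v) = U c.
Check: (v - proj_W(v)) · u_1 = 0  (should be 0).
Check: (v - proj_W(v)) · u_2 = 0  (should be 0).
Result: proj_W(v) = (1, 3, -2, 0).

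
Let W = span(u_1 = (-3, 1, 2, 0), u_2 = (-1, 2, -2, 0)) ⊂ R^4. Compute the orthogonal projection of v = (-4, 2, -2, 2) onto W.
proj_W(v) = (-392/125, 394/125, -32/25, 0)

Set up U = [u_1 | ... | u_2] ∈ R^(4×2). The projector onto W = col(U) is P = U (U^T U)^(-1) U^T.
Compute U^T U =
  [14, 1]
  [1, 9],
and U^T v = (10, 12).
Solve U^T U · c = U^T v for the coefficients: c = (78/125, 158/125). The projection is proj_W(v) = U c.
Check: (v - proj_W(v)) · u_1 = 0  (should be 0).
Check: (v - proj_W(v)) · u_2 = 0  (should be 0).
Result: proj_W(v) = (-392/125, 394/125, -32/25, 0).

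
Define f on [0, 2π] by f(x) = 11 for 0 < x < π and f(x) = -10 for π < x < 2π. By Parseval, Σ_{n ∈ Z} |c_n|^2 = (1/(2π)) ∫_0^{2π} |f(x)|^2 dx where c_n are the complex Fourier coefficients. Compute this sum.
Σ |c_n|^2 = 221/2

Parseval equates the L^2 energy of f (normalised by 1/(2π)) with the ℓ^2 sum of its Fourier coefficients: (1/(2π)) ∫_0^{2π} |f|^2 = Σ |c_n|^2.
Compute the left side: (1/(2π)) [∫_0^π 11^2 dx + ∫_π^{2π} (-10)^2 dx] = (1/(2π)) · (121π + 100π) = (121 + 100)/2 = 221/2.
So Σ_{n ∈ Z} |c_n|^2 = 221/2.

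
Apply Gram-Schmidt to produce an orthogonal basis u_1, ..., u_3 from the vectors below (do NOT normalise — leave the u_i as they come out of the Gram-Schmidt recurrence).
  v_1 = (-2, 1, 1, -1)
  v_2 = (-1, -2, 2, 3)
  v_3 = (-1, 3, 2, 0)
Orthogonal basis:
  u_1 = (-2, 1, 1, -1)
  u_2 = (-9/7, -13/7, 15/7, 20/7)
  u_3 = (1, 2, 1, 1)

Apply the Gram-Schmidt recurrence
  u_1 = v_1
  u_i = v_i − Σ_{j<i} ((v_i · u_j) / (u_j · u_j)) · u_j.

Step by step this gives:
  u_1 = (-2, 1, 1, -1)
  u_2 = (-9/7, -13/7, 15/7, 20/7)
  u_3 = (1, 2, 1, 1)

Orthogonality check:
  u_2 · u_1 = 0 (should be 0)
  u_3 · u_1 = 0 (should be 0)
  u_3 · u_2 = 0 (should be 0)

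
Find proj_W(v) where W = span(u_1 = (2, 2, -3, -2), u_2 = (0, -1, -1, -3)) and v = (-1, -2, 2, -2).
proj_W(v) = (-10/7, -17/7, 8/7, -11/7)

Set up U = [u_1 | ... | u_2] ∈ R^(4×2). The projector onto W = col(U) is P = U (U^T U)^(-1) U^T.
Compute U^T U =
  [21, 7]
  [7, 11],
and U^T v = (-8, 6).
Solve U^T U · c = U^T v for the coefficients: c = (-5/7, 1). The projection is proj_W(v) = U c.
Check: (v - proj_W(v)) · u_1 = 0  (should be 0).
Check: (v - proj_W(v)) · u_2 = 0  (should be 0).
Result: proj_W(v) = (-10/7, -17/7, 8/7, -11/7).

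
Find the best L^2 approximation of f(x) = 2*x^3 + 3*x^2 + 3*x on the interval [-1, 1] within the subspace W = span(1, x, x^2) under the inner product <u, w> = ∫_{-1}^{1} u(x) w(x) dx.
g(x) = 3*x^2 + 21*x/5

The best approximation g ∈ W is the orthogonal projection of f onto W. Writing g = a_0 + a_1 x + a_2 x^2, the coefficients solve the normal equations G · a = b where
  G_{ij} = <φ_i, φ_j> and b_i = <f, φ_i>, with φ_0 = 1, φ_1 = x, φ_2 = x^2.
G =
  [2, 0, 2/3]
  [0, 2/3, 0]
  [2/3, 0, 2/5],
b = (2, 14/5, 6/5).
Solving gives a_0 = 0, a_1 = 21/5, a_2 = 3, so
  g(x) = 3*x^2 + 21*x/5.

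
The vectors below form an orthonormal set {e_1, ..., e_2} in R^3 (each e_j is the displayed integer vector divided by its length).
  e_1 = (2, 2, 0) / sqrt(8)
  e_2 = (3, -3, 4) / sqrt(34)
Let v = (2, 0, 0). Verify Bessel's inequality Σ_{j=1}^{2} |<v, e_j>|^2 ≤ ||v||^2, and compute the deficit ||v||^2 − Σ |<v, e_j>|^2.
Σ |<v, e_j>|^2 = 52/17; ||v||^2 = 4; deficit = 16/17

Write each e_j = u_j / sqrt(<u_j, u_j>) where u_j is the displayed integer vector. Then <v, e_j> = <v, u_j> / sqrt(<u_j, u_j>), so |<v, e_j>|^2 = <v, u_j>^2 / <u_j, u_j>.
Coefficients: <v, e_1> = 4/sqrt(8), <v, e_2> = 6/sqrt(34).
Square and sum: Σ |<v, e_j>|^2 = 52/17.
Compute ||v||^2 = v·v = 4.
Deficit = 4 − 52/17 = 16/17 ≥ 0, confirming Bessel's inequality. (The deficit equals ||v − Σ <v,e_j> e_j||^2, the squared distance from v to span{e_j}.)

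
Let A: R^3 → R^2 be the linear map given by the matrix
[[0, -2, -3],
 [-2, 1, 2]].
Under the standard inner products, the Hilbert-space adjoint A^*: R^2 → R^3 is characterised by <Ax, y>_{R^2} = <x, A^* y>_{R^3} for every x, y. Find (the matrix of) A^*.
A^* = A^T =
[[0, -2],
 [-2, 1],
 [-3, 2]]

For real matrices with standard dot products, the defining identity <Ax, y> = <x, A^* y> gives (Ax)^T y = x^T (A^*) y, i.e. x^T A^T y = x^T (A^*) y. Since this holds for all x, y, we must have A^* = A^T. Therefore
A^* =
[[0, -2],
 [-2, 1],
 [-3, 2]].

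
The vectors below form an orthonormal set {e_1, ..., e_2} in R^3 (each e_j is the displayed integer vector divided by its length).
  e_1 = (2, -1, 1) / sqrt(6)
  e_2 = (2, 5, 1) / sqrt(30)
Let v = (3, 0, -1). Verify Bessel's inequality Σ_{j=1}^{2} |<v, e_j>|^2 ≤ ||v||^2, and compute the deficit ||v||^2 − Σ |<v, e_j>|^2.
Σ |<v, e_j>|^2 = 5; ||v||^2 = 10; deficit = 5

Write each e_j = u_j / sqrt(<u_j, u_j>) where u_j is the displayed integer vector. Then <v, e_j> = <v, u_j> / sqrt(<u_j, u_j>), so |<v, e_j>|^2 = <v, u_j>^2 / <u_j, u_j>.
Coefficients: <v, e_1> = 5/sqrt(6), <v, e_2> = 5/sqrt(30).
Square and sum: Σ |<v, e_j>|^2 = 5.
Compute ||v||^2 = v·v = 10.
Deficit = 10 − 5 = 5 ≥ 0, confirming Bessel's inequality. (The deficit equals ||v − Σ <v,e_j> e_j||^2, the squared distance from v to span{e_j}.)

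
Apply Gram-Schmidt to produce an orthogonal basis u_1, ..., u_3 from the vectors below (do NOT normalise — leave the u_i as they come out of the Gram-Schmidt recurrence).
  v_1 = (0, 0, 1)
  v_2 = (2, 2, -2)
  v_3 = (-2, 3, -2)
Orthogonal basis:
  u_1 = (0, 0, 1)
  u_2 = (2, 2, 0)
  u_3 = (-5/2, 5/2, 0)

Apply the Gram-Schmidt recurrence
  u_1 = v_1
  u_i = v_i − Σ_{j<i} ((v_i · u_j) / (u_j · u_j)) · u_j.

Step by step this gives:
  u_1 = (0, 0, 1)
  u_2 = (2, 2, 0)
  u_3 = (-5/2, 5/2, 0)

Orthogonality check:
  u_2 · u_1 = 0 (should be 0)
  u_3 · u_1 = 0 (should be 0)
  u_3 · u_2 = 0 (should be 0)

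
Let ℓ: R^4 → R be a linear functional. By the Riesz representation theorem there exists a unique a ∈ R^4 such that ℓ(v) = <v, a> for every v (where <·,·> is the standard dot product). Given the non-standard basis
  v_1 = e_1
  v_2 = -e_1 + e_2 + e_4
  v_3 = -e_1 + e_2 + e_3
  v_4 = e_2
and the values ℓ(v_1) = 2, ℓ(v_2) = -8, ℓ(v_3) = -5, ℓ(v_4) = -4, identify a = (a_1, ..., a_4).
a = (2, -4, 1, -2)

Write a = (a_1, ..., a_4) in the standard basis. For each basis vector v_i, ℓ(v_i) = <v_i, a> is a linear equation in the a_j's. Collect the n equations into a matrix system V a = ℓ, where row i of V is v_i (expressed in the standard basis). Since V is invertible (lower-triangular with 1s on the diagonal, up to permutation), solve by back-substitution:
  V =
[[1, 0, 0, 0],
 [-1, 1, 0, 1],
 [-1, 1, 1, 0],
 [0, 1, 0, 0]]
  V a = (2, -8, -5, -4)
Solving gives a = (2, -4, 1, -2).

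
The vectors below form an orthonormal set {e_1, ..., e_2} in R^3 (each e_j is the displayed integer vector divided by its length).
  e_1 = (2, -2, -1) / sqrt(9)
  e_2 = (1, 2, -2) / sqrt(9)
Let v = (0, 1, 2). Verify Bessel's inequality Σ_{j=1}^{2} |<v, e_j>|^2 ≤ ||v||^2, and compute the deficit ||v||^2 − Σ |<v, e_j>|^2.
Σ |<v, e_j>|^2 = 20/9; ||v||^2 = 5; deficit = 25/9

Write each e_j = u_j / sqrt(<u_j, u_j>) where u_j is the displayed integer vector. Then <v, e_j> = <v, u_j> / sqrt(<u_j, u_j>), so |<v, e_j>|^2 = <v, u_j>^2 / <u_j, u_j>.
Coefficients: <v, e_1> = -4/sqrt(9), <v, e_2> = -2/sqrt(9).
Square and sum: Σ |<v, e_j>|^2 = 20/9.
Compute ||v||^2 = v·v = 5.
Deficit = 5 − 20/9 = 25/9 ≥ 0, confirming Bessel's inequality. (The deficit equals ||v − Σ <v,e_j> e_j||^2, the squared distance from v to span{e_j}.)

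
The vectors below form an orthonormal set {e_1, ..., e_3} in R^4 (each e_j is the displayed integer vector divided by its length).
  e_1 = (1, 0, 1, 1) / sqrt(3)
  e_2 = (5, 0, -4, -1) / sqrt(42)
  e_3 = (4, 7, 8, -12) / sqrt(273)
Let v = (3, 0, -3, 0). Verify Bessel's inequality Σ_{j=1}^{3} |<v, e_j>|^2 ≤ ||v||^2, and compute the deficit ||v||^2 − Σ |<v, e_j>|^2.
Σ |<v, e_j>|^2 = 465/26; ||v||^2 = 18; deficit = 3/26

Write each e_j = u_j / sqrt(<u_j, u_j>) where u_j is the displayed integer vector. Then <v, e_j> = <v, u_j> / sqrt(<u_j, u_j>), so |<v, e_j>|^2 = <v, u_j>^2 / <u_j, u_j>.
Coefficients: <v, e_1> = 0/sqrt(3), <v, e_2> = 27/sqrt(42), <v, e_3> = -12/sqrt(273).
Square and sum: Σ |<v, e_j>|^2 = 465/26.
Compute ||v||^2 = v·v = 18.
Deficit = 18 − 465/26 = 3/26 ≥ 0, confirming Bessel's inequality. (The deficit equals ||v − Σ <v,e_j> e_j||^2, the squared distance from v to span{e_j}.)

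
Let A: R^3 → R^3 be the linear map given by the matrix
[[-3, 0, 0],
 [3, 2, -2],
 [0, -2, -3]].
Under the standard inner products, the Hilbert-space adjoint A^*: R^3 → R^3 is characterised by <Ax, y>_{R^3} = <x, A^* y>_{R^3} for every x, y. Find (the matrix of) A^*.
A^* = A^T =
[[-3, 3, 0],
 [0, 2, -2],
 [0, -2, -3]]

For real matrices with standard dot products, the defining identity <Ax, y> = <x, A^* y> gives (Ax)^T y = x^T (A^*) y, i.e. x^T A^T y = x^T (A^*) y. Since this holds for all x, y, we must have A^* = A^T. Therefore
A^* =
[[-3, 3, 0],
 [0, 2, -2],
 [0, -2, -3]].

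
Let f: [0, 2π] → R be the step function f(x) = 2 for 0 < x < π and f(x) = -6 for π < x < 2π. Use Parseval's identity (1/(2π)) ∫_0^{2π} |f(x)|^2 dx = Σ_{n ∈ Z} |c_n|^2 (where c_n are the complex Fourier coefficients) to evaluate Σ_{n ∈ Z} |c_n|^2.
Σ |c_n|^2 = 20

Parseval equates the L^2 energy of f (normalised by 1/(2π)) with the ℓ^2 sum of its Fourier coefficients: (1/(2π)) ∫_0^{2π} |f|^2 = Σ |c_n|^2.
Compute the left side: (1/(2π)) [∫_0^π 2^2 dx + ∫_π^{2π} (-6)^2 dx] = (1/(2π)) · (4π + 36π) = (4 + 36)/2 = 20.
So Σ_{n ∈ Z} |c_n|^2 = 20.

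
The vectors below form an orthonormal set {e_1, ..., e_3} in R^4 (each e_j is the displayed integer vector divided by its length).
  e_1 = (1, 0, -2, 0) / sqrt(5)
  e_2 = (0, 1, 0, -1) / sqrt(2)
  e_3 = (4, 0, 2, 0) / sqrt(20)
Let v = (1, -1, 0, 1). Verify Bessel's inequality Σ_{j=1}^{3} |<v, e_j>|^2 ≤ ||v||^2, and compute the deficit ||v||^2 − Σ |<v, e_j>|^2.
Σ |<v, e_j>|^2 = 3; ||v||^2 = 3; deficit = 0

Write each e_j = u_j / sqrt(<u_j, u_j>) where u_j is the displayed integer vector. Then <v, e_j> = <v, u_j> / sqrt(<u_j, u_j>), so |<v, e_j>|^2 = <v, u_j>^2 / <u_j, u_j>.
Coefficients: <v, e_1> = 1/sqrt(5), <v, e_2> = -2/sqrt(2), <v, e_3> = 4/sqrt(20).
Square and sum: Σ |<v, e_j>|^2 = 3.
Compute ||v||^2 = v·v = 3.
Deficit = 3 − 3 = 0 ≥ 0, confirming Bessel's inequality. (The deficit equals ||v − Σ <v,e_j> e_j||^2, the squared distance from v to span{e_j}.)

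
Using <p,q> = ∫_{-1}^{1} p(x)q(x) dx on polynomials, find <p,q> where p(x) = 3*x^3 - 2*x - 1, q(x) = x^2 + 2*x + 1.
<p,q> = -44/15

Expand the product: p(x)·q(x) = 3*x^5 + 6*x^4 + x^3 - 5*x^2 - 4*x - 1.
∫_{-1}^{1} of each monomial x^k gives [2/(k+1) if k even, 0 if k odd]. Integrating term-by-term (or equivalently evaluating the antiderivative F(x) = x^6/2 + 6*x^5/5 + x^4/4 - 5*x^3/3 - 2*x^2 - x at the endpoints):
  F(1) − F(−1) = -163/60 − (13/60) = -44/15.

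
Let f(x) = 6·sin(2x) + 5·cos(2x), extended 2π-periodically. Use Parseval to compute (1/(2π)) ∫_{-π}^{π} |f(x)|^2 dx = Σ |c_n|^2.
Σ |c_n|^2 = 61/2

Expand |f|^2 and use orthogonality of {sin(nx), cos(mx)} on [-π, π]:
  ∫_{-π}^{π} sin(nx)^2 dx = π, ∫ cos(mx)^2 dx = π, and cross terms integrate to 0.
So ∫_{-π}^{π} f(x)^2 dx = 6^2 · π + 5^2 · π = (36 + 25)π.
Divide by 2π: (36 + 25)/2 = 61/2.
By Parseval, this equals Σ |c_n|^2.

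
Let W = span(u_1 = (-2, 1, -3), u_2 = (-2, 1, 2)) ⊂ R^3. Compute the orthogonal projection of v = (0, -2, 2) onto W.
proj_W(v) = (4/5, -2/5, 2)

Set up U = [u_1 | ... | u_2] ∈ R^(3×2). The projector onto W = col(U) is P = U (U^T U)^(-1) U^T.
Compute U^T U =
  [14, -1]
  [-1, 9],
and U^T v = (-8, 2).
Solve U^T U · c = U^T v for the coefficients: c = (-14/25, 4/25). The projection is proj_W(v) = U c.
Check: (v - proj_W(v)) · u_1 = 0  (should be 0).
Check: (v - proj_W(v)) · u_2 = 0  (should be 0).
Result: proj_W(v) = (4/5, -2/5, 2).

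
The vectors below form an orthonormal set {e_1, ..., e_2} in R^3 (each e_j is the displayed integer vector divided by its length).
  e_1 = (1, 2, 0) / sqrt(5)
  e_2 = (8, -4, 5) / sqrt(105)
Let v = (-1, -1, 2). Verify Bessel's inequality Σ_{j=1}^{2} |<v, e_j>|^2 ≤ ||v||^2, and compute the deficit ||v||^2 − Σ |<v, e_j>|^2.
Σ |<v, e_j>|^2 = 15/7; ||v||^2 = 6; deficit = 27/7

Write each e_j = u_j / sqrt(<u_j, u_j>) where u_j is the displayed integer vector. Then <v, e_j> = <v, u_j> / sqrt(<u_j, u_j>), so |<v, e_j>|^2 = <v, u_j>^2 / <u_j, u_j>.
Coefficients: <v, e_1> = -3/sqrt(5), <v, e_2> = 6/sqrt(105).
Square and sum: Σ |<v, e_j>|^2 = 15/7.
Compute ||v||^2 = v·v = 6.
Deficit = 6 − 15/7 = 27/7 ≥ 0, confirming Bessel's inequality. (The deficit equals ||v − Σ <v,e_j> e_j||^2, the squared distance from v to span{e_j}.)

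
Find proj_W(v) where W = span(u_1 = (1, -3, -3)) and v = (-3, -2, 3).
proj_W(v) = (-6/19, 18/19, 18/19)

Set up U = [u_1 | ... | u_1] ∈ R^(3×1). The projector onto W = col(U) is P = U (U^T U)^(-1) U^T.
Compute U^T U =
  [19],
and U^T v = (-6).
Solve U^T U · c = U^T v for the coefficients: c = (-6/19). The projection is proj_W(v) = U c.
Check: (v - proj_W(v)) · u_1 = 0  (should be 0).
Result: proj_W(v) = (-6/19, 18/19, 18/19).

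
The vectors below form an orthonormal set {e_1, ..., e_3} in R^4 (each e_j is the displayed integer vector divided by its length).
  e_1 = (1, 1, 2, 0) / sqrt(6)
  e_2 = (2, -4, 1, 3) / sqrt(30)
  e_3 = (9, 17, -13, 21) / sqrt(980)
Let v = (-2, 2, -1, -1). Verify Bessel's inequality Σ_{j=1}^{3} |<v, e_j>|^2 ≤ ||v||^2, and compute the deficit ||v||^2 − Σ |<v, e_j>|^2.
Σ |<v, e_j>|^2 = 454/49; ||v||^2 = 10; deficit = 36/49

Write each e_j = u_j / sqrt(<u_j, u_j>) where u_j is the displayed integer vector. Then <v, e_j> = <v, u_j> / sqrt(<u_j, u_j>), so |<v, e_j>|^2 = <v, u_j>^2 / <u_j, u_j>.
Coefficients: <v, e_1> = -2/sqrt(6), <v, e_2> = -16/sqrt(30), <v, e_3> = 8/sqrt(980).
Square and sum: Σ |<v, e_j>|^2 = 454/49.
Compute ||v||^2 = v·v = 10.
Deficit = 10 − 454/49 = 36/49 ≥ 0, confirming Bessel's inequality. (The deficit equals ||v − Σ <v,e_j> e_j||^2, the squared distance from v to span{e_j}.)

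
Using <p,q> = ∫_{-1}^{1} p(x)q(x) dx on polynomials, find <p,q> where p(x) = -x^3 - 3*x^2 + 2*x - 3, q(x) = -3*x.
<p,q> = -14/5

Expand the product: p(x)·q(x) = 3*x^4 + 9*x^3 - 6*x^2 + 9*x.
∫_{-1}^{1} of each monomial x^k gives [2/(k+1) if k even, 0 if k odd]. Integrating term-by-term (or equivalently evaluating the antiderivative F(x) = 3*x^5/5 + 9*x^4/4 - 2*x^3 + 9*x^2/2 at the endpoints):
  F(1) − F(−1) = 107/20 − (163/20) = -14/5.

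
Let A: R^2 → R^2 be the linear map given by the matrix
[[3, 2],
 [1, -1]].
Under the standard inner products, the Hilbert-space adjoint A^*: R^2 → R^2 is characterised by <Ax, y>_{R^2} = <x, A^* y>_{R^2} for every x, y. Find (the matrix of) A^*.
A^* = A^T =
[[3, 1],
 [2, -1]]

For real matrices with standard dot products, the defining identity <Ax, y> = <x, A^* y> gives (Ax)^T y = x^T (A^*) y, i.e. x^T A^T y = x^T (A^*) y. Since this holds for all x, y, we must have A^* = A^T. Therefore
A^* =
[[3, 1],
 [2, -1]].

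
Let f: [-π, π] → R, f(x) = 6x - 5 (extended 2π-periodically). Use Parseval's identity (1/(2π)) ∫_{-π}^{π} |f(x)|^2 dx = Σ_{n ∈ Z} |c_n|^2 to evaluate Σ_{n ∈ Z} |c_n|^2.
Σ |c_n|^2 = 12π^2 + 25

Expand and integrate term by term over [-π, π]:
  ∫ (6x)^2 dx = 36·(2π^3/3); ∫ 2·6·(-5)·x dx = 0 (odd integrand); ∫ (-5)^2 dx = 25·2π.
So (1/(2π)) ∫_{-π}^{π} (6x - 5)^2 dx = 36π^2/3 + 25 = 12π^2 + 25.
Parseval ⇒ Σ |c_n|^2 = 12π^2 + 25.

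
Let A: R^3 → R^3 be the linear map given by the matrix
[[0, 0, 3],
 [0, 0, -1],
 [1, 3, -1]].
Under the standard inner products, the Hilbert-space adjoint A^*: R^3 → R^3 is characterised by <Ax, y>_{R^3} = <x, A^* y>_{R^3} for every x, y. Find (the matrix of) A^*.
A^* = A^T =
[[0, 0, 1],
 [0, 0, 3],
 [3, -1, -1]]

For real matrices with standard dot products, the defining identity <Ax, y> = <x, A^* y> gives (Ax)^T y = x^T (A^*) y, i.e. x^T A^T y = x^T (A^*) y. Since this holds for all x, y, we must have A^* = A^T. Therefore
A^* =
[[0, 0, 1],
 [0, 0, 3],
 [3, -1, -1]].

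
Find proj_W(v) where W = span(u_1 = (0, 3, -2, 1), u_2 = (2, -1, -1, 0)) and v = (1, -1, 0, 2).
proj_W(v) = (82/83, -50/83, -35/83, -3/83)

Set up U = [u_1 | ... | u_2] ∈ R^(4×2). The projector onto W = col(U) is P = U (U^T U)^(-1) U^T.
Compute U^T U =
  [14, -1]
  [-1, 6],
and U^T v = (-1, 3).
Solve U^T U · c = U^T v for the coefficients: c = (-3/83, 41/83). The projection is proj_W(v) = U c.
Check: (v - proj_W(v)) · u_1 = 0  (should be 0).
Check: (v - proj_W(v)) · u_2 = 0  (should be 0).
Result: proj_W(v) = (82/83, -50/83, -35/83, -3/83).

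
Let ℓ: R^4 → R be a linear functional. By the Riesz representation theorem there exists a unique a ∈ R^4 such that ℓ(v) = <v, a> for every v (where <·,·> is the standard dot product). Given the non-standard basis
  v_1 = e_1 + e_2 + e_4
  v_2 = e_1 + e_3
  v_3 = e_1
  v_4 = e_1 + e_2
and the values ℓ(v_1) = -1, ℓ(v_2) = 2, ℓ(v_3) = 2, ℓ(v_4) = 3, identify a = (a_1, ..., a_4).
a = (2, 1, 0, -4)

Write a = (a_1, ..., a_4) in the standard basis. For each basis vector v_i, ℓ(v_i) = <v_i, a> is a linear equation in the a_j's. Collect the n equations into a matrix system V a = ℓ, where row i of V is v_i (expressed in the standard basis). Since V is invertible (lower-triangular with 1s on the diagonal, up to permutation), solve by back-substitution:
  V =
[[1, 1, 0, 1],
 [1, 0, 1, 0],
 [1, 0, 0, 0],
 [1, 1, 0, 0]]
  V a = (-1, 2, 2, 3)
Solving gives a = (2, 1, 0, -4).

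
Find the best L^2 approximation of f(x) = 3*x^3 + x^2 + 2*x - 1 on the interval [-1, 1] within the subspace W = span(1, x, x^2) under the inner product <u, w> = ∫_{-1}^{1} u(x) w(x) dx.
g(x) = x^2 + 19*x/5 - 1

The best approximation g ∈ W is the orthogonal projection of f onto W. Writing g = a_0 + a_1 x + a_2 x^2, the coefficients solve the normal equations G · a = b where
  G_{ij} = <φ_i, φ_j> and b_i = <f, φ_i>, with φ_0 = 1, φ_1 = x, φ_2 = x^2.
G =
  [2, 0, 2/3]
  [0, 2/3, 0]
  [2/3, 0, 2/5],
b = (-4/3, 38/15, -4/15).
Solving gives a_0 = -1, a_1 = 19/5, a_2 = 1, so
  g(x) = x^2 + 19*x/5 - 1.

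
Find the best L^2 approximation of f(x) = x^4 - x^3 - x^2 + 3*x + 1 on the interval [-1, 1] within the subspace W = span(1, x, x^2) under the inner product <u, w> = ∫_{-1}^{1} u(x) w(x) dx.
g(x) = -x^2/7 + 12*x/5 + 32/35

The best approximation g ∈ W is the orthogonal projection of f onto W. Writing g = a_0 + a_1 x + a_2 x^2, the coefficients solve the normal equations G · a = b where
  G_{ij} = <φ_i, φ_j> and b_i = <f, φ_i>, with φ_0 = 1, φ_1 = x, φ_2 = x^2.
G =
  [2, 0, 2/3]
  [0, 2/3, 0]
  [2/3, 0, 2/5],
b = (26/15, 8/5, 58/105).
Solving gives a_0 = 32/35, a_1 = 12/5, a_2 = -1/7, so
  g(x) = -x^2/7 + 12*x/5 + 32/35.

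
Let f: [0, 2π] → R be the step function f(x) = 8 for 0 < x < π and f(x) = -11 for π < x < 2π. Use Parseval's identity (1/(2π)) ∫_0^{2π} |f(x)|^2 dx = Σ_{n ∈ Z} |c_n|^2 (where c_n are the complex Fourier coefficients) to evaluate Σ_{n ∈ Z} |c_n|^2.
Σ |c_n|^2 = 185/2

Parseval equates the L^2 energy of f (normalised by 1/(2π)) with the ℓ^2 sum of its Fourier coefficients: (1/(2π)) ∫_0^{2π} |f|^2 = Σ |c_n|^2.
Compute the left side: (1/(2π)) [∫_0^π 8^2 dx + ∫_π^{2π} (-11)^2 dx] = (1/(2π)) · (64π + 121π) = (64 + 121)/2 = 185/2.
So Σ_{n ∈ Z} |c_n|^2 = 185/2.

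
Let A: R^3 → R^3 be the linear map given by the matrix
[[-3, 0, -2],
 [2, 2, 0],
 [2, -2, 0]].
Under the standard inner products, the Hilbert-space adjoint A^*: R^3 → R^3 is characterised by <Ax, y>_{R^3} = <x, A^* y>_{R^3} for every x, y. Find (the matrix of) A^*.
A^* = A^T =
[[-3, 2, 2],
 [0, 2, -2],
 [-2, 0, 0]]

For real matrices with standard dot products, the defining identity <Ax, y> = <x, A^* y> gives (Ax)^T y = x^T (A^*) y, i.e. x^T A^T y = x^T (A^*) y. Since this holds for all x, y, we must have A^* = A^T. Therefore
A^* =
[[-3, 2, 2],
 [0, 2, -2],
 [-2, 0, 0]].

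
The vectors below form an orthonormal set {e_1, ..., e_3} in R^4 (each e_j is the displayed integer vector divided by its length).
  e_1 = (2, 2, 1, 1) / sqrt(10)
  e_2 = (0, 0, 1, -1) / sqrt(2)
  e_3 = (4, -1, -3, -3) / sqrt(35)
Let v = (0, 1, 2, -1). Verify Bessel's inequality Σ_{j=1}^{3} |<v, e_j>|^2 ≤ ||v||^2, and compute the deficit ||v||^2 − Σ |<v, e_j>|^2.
Σ |<v, e_j>|^2 = 41/7; ||v||^2 = 6; deficit = 1/7

Write each e_j = u_j / sqrt(<u_j, u_j>) where u_j is the displayed integer vector. Then <v, e_j> = <v, u_j> / sqrt(<u_j, u_j>), so |<v, e_j>|^2 = <v, u_j>^2 / <u_j, u_j>.
Coefficients: <v, e_1> = 3/sqrt(10), <v, e_2> = 3/sqrt(2), <v, e_3> = -4/sqrt(35).
Square and sum: Σ |<v, e_j>|^2 = 41/7.
Compute ||v||^2 = v·v = 6.
Deficit = 6 − 41/7 = 1/7 ≥ 0, confirming Bessel's inequality. (The deficit equals ||v − Σ <v,e_j> e_j||^2, the squared distance from v to span{e_j}.)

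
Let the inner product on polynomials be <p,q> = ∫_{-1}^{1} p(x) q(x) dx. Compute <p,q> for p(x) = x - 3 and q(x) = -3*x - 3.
<p,q> = 16

Expand the product: p(x)·q(x) = -3*x^2 + 6*x + 9.
∫_{-1}^{1} of each monomial x^k gives [2/(k+1) if k even, 0 if k odd]. Integrating term-by-term (or equivalently evaluating the antiderivative F(x) = -x^3 + 3*x^2 + 9*x at the endpoints):
  F(1) − F(−1) = 11 − (-5) = 16.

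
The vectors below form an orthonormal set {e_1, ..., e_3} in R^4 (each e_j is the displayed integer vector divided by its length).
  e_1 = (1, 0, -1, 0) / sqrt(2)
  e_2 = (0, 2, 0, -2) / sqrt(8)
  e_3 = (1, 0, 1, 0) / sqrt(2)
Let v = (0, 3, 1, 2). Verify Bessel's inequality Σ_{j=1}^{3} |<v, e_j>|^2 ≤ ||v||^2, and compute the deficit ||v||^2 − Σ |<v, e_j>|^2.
Σ |<v, e_j>|^2 = 3/2; ||v||^2 = 14; deficit = 25/2

Write each e_j = u_j / sqrt(<u_j, u_j>) where u_j is the displayed integer vector. Then <v, e_j> = <v, u_j> / sqrt(<u_j, u_j>), so |<v, e_j>|^2 = <v, u_j>^2 / <u_j, u_j>.
Coefficients: <v, e_1> = -1/sqrt(2), <v, e_2> = 2/sqrt(8), <v, e_3> = 1/sqrt(2).
Square and sum: Σ |<v, e_j>|^2 = 3/2.
Compute ||v||^2 = v·v = 14.
Deficit = 14 − 3/2 = 25/2 ≥ 0, confirming Bessel's inequality. (The deficit equals ||v − Σ <v,e_j> e_j||^2, the squared distance from v to span{e_j}.)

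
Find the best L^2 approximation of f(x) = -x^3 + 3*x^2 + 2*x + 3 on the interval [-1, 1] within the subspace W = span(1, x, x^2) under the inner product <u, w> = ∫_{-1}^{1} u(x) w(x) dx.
g(x) = 3*x^2 + 7*x/5 + 3

The best approximation g ∈ W is the orthogonal projection of f onto W. Writing g = a_0 + a_1 x + a_2 x^2, the coefficients solve the normal equations G · a = b where
  G_{ij} = <φ_i, φ_j> and b_i = <f, φ_i>, with φ_0 = 1, φ_1 = x, φ_2 = x^2.
G =
  [2, 0, 2/3]
  [0, 2/3, 0]
  [2/3, 0, 2/5],
b = (8, 14/15, 16/5).
Solving gives a_0 = 3, a_1 = 7/5, a_2 = 3, so
  g(x) = 3*x^2 + 7*x/5 + 3.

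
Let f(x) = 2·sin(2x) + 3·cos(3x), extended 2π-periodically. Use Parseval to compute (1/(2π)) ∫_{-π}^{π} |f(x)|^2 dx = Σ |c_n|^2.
Σ |c_n|^2 = 13/2

Expand |f|^2 and use orthogonality of {sin(nx), cos(mx)} on [-π, π]:
  ∫_{-π}^{π} sin(nx)^2 dx = π, ∫ cos(mx)^2 dx = π, and cross terms integrate to 0.
So ∫_{-π}^{π} f(x)^2 dx = 2^2 · π + 3^2 · π = (4 + 9)π.
Divide by 2π: (4 + 9)/2 = 13/2.
By Parseval, this equals Σ |c_n|^2.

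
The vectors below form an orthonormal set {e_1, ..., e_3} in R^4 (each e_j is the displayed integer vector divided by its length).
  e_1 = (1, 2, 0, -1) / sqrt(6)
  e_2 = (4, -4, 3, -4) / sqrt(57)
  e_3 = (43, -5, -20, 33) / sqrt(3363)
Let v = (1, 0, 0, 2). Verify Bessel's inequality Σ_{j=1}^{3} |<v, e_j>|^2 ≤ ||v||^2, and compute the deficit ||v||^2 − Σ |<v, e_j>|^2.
Σ |<v, e_j>|^2 = 1409/354; ||v||^2 = 5; deficit = 361/354

Write each e_j = u_j / sqrt(<u_j, u_j>) where u_j is the displayed integer vector. Then <v, e_j> = <v, u_j> / sqrt(<u_j, u_j>), so |<v, e_j>|^2 = <v, u_j>^2 / <u_j, u_j>.
Coefficients: <v, e_1> = -1/sqrt(6), <v, e_2> = -4/sqrt(57), <v, e_3> = 109/sqrt(3363).
Square and sum: Σ |<v, e_j>|^2 = 1409/354.
Compute ||v||^2 = v·v = 5.
Deficit = 5 − 1409/354 = 361/354 ≥ 0, confirming Bessel's inequality. (The deficit equals ||v − Σ <v,e_j> e_j||^2, the squared distance from v to span{e_j}.)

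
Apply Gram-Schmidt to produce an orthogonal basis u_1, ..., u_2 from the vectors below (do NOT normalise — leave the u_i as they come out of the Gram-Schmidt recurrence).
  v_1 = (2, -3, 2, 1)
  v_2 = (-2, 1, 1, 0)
Orthogonal basis:
  u_1 = (2, -3, 2, 1)
  u_2 = (-13/9, 1/6, 14/9, 5/18)

Apply the Gram-Schmidt recurrence
  u_1 = v_1
  u_i = v_i − Σ_{j<i} ((v_i · u_j) / (u_j · u_j)) · u_j.

Step by step this gives:
  u_1 = (2, -3, 2, 1)
  u_2 = (-13/9, 1/6, 14/9, 5/18)

Orthogonality check:
  u_2 · u_1 = 0 (should be 0)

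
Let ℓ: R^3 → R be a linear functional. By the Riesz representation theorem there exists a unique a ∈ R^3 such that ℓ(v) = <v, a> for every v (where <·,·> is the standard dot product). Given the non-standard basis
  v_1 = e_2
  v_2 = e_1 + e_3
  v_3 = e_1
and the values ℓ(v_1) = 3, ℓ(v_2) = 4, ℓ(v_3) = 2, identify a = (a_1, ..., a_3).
a = (2, 3, 2)

Write a = (a_1, ..., a_3) in the standard basis. For each basis vector v_i, ℓ(v_i) = <v_i, a> is a linear equation in the a_j's. Collect the n equations into a matrix system V a = ℓ, where row i of V is v_i (expressed in the standard basis). Since V is invertible (lower-triangular with 1s on the diagonal, up to permutation), solve by back-substitution:
  V =
[[0, 1, 0],
 [1, 0, 1],
 [1, 0, 0]]
  V a = (3, 4, 2)
Solving gives a = (2, 3, 2).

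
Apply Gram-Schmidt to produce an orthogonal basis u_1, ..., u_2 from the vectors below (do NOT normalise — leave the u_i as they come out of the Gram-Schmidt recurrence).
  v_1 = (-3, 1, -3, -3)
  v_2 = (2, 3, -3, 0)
Orthogonal basis:
  u_1 = (-3, 1, -3, -3)
  u_2 = (37/14, 39/14, -33/14, 9/14)

Apply the Gram-Schmidt recurrence
  u_1 = v_1
  u_i = v_i − Σ_{j<i} ((v_i · u_j) / (u_j · u_j)) · u_j.

Step by step this gives:
  u_1 = (-3, 1, -3, -3)
  u_2 = (37/14, 39/14, -33/14, 9/14)

Orthogonality check:
  u_2 · u_1 = 0 (should be 0)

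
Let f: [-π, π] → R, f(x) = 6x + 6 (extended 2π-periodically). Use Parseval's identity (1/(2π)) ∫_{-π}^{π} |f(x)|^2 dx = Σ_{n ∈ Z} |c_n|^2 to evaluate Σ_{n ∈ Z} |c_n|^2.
Σ |c_n|^2 = 12π^2 + 36

Expand and integrate term by term over [-π, π]:
  ∫ (6x)^2 dx = 36·(2π^3/3); ∫ 2·6·(6)·x dx = 0 (odd integrand); ∫ 6^2 dx = 36·2π.
So (1/(2π)) ∫_{-π}^{π} (6x + 6)^2 dx = 36π^2/3 + 36 = 12π^2 + 36.
Parseval ⇒ Σ |c_n|^2 = 12π^2 + 36.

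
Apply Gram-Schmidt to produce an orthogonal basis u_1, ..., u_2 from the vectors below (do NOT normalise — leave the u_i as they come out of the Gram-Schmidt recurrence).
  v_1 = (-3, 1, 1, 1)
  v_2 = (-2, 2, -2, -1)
Orthogonal basis:
  u_1 = (-3, 1, 1, 1)
  u_2 = (-3/4, 19/12, -29/12, -17/12)

Apply the Gram-Schmidt recurrence
  u_1 = v_1
  u_i = v_i − Σ_{j<i} ((v_i · u_j) / (u_j · u_j)) · u_j.

Step by step this gives:
  u_1 = (-3, 1, 1, 1)
  u_2 = (-3/4, 19/12, -29/12, -17/12)

Orthogonality check:
  u_2 · u_1 = 0 (should be 0)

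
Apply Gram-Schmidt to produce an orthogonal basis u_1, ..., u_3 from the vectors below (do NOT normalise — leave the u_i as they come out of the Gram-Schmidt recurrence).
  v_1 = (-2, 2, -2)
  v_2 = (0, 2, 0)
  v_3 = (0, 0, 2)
Orthogonal basis:
  u_1 = (-2, 2, -2)
  u_2 = (2/3, 4/3, 2/3)
  u_3 = (-1, 0, 1)

Apply the Gram-Schmidt recurrence
  u_1 = v_1
  u_i = v_i − Σ_{j<i} ((v_i · u_j) / (u_j · u_j)) · u_j.

Step by step this gives:
  u_1 = (-2, 2, -2)
  u_2 = (2/3, 4/3, 2/3)
  u_3 = (-1, 0, 1)

Orthogonality check:
  u_2 · u_1 = 0 (should be 0)
  u_3 · u_1 = 0 (should be 0)
  u_3 · u_2 = 0 (should be 0)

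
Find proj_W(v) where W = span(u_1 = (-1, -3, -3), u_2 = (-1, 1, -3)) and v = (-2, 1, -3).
proj_W(v) = (-11/10, 1, -33/10)

Set up U = [u_1 | ... | u_2] ∈ R^(3×2). The projector onto W = col(U) is P = U (U^T U)^(-1) U^T.
Compute U^T U =
  [19, 7]
  [7, 11],
and U^T v = (8, 12).
Solve U^T U · c = U^T v for the coefficients: c = (1/40, 43/40). The projection is proj_W(v) = U c.
Check: (v - proj_W(v)) · u_1 = 0  (should be 0).
Check: (v - proj_W(v)) · u_2 = 0  (should be 0).
Result: proj_W(v) = (-11/10, 1, -33/10).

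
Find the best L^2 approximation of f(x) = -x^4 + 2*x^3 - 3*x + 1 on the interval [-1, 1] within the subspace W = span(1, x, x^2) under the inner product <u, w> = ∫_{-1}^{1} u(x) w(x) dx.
g(x) = -6*x^2/7 - 9*x/5 + 38/35

The best approximation g ∈ W is the orthogonal projection of f onto W. Writing g = a_0 + a_1 x + a_2 x^2, the coefficients solve the normal equations G · a = b where
  G_{ij} = <φ_i, φ_j> and b_i = <f, φ_i>, with φ_0 = 1, φ_1 = x, φ_2 = x^2.
G =
  [2, 0, 2/3]
  [0, 2/3, 0]
  [2/3, 0, 2/5],
b = (8/5, -6/5, 8/21).
Solving gives a_0 = 38/35, a_1 = -9/5, a_2 = -6/7, so
  g(x) = -6*x^2/7 - 9*x/5 + 38/35.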